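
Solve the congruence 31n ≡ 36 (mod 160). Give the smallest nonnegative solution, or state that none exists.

gcd(160, 31) = 1  (160 = 5*31 + 5, 31 = 6*5 + 1, 5 = 5*1).
1 divides 36, so solutions exist.
Back-substituting, 31*(31) + 160*(-6) = 1.
So 31*(31) ≡ 1 (mod 160); multiply by 36: n ≡ 1116 (mod 160).
Smallest nonnegative: n = 1116 mod 160 = 156.

156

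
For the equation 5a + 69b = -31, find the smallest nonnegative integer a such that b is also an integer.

gcd(69, 5):
  69 = 13·5 + 4
  5 = 1·4 + 1
  4 = 4·1
so gcd(69, 5) = 1.
1 divides -31, so solutions exist.
Back-substitute for Bézout coefficients:
  1 = 5 - 1·4
  ... = 5·(14) + 69·(-1)
Scale by -31/1 = -31: (a₀, b₀) = (-434, 31).
General solution: a = -434 + 69t, b = 31 - 5t for integer t.
a ≥ 0: smallest is -434 mod 69 = 49 (at t = 7), with b = -4.

49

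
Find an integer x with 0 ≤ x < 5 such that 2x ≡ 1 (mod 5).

3

gcd(5, 2) = 1.
By Bézout, 2·(-2) + 5·(1) = 1.
So 2·-2 ≡ 1 (mod 5), and -2 mod 5 = 3.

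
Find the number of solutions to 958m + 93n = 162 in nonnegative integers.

gcd(958, 93):
  958 = 10·93 + 28
  93 = 3·28 + 9
  28 = 3·9 + 1
  9 = 9·1
so gcd(958, 93) = 1.
Back-substitute for Bézout coefficients:
  1 = 28 - 3·9
  ... = 958·(10) + 93·(-103)
Scale by 162: one solution is (1620, -16686). Reduce m mod 93: (39, -400).
General: m = 39 + 93t, n = -400 - 958t.
m ≥ 0 ⇒ t ≥ 0; n ≥ 0 ⇒ t ≤ -1. So t ∈ [0, -1]: 0 solutions.

0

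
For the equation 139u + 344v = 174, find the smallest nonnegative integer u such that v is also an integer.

26

gcd(344, 139):
  344 = 2*139 + 66
  139 = 2*66 + 7
  66 = 9*7 + 3
  7 = 2*3 + 1
  3 = 3*1
so gcd(344, 139) = 1.
1 divides 174, so solutions exist.
Back-substitute for Bézout coefficients:
  1 = 7 - 2*3
  ... = 139*(99) + 344*(-40)
Scale by 174/1 = 174: (u₀, v₀) = (17226, -6960).
General solution: u = 17226 + 344t, v = -6960 - 139t for integer t.
u ≥ 0: smallest is 17226 mod 344 = 26 (at t = -50), with v = -10.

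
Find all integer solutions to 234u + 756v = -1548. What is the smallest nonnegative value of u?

16

gcd(756, 234) = 18  (756 = 3*234 + 54, 234 = 4*54 + 18, 54 = 3*18).
18 divides -1548, so solutions exist.
Back-substituting, 234*(13) + 756*(-4) = 18.
Scale by -1548/18 = -86: (u₀, v₀) = (-1118, 344).
General solution: u = -1118 + 42t, v = 344 - 13t for integer t.
u ≥ 0: smallest is -1118 mod 42 = 16 (at t = 27), with v = -7.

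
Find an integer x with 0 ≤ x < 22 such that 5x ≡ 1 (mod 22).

9

gcd(22, 5) = 1  (22 = 4×5 + 2, 5 = 2×2 + 1, 2 = 2×1).
Back-substituting, 5×(9) + 22×(-2) = 1.
So 5×9 ≡ 1 (mod 22), and 9 mod 22 = 9.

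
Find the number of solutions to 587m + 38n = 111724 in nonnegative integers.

5

gcd(587, 38) = 1.
By Bézout, 587·(9) + 38·(-139) = 1.
One solution: (36, 2384).
General: m = 36 + 38t, n = 2384 - 587t.
m ≥ 0 ⇒ t ≥ 0; n ≥ 0 ⇒ t ≤ 4. So t ∈ [0, 4]: 5 solutions.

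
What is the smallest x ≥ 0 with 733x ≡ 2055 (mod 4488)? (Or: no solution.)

gcd(4488, 733) = 1  (4488 = 6*733 + 90, 733 = 8*90 + 13, 90 = 6*13 + 12, 13 = 1*12 + 1, 12 = 12*1).
1 divides 2055, so solutions exist.
Back-substituting, 733*(349) + 4488*(-57) = 1.
So 733*(349) ≡ 1 (mod 4488); multiply by 2055: x ≡ 717195 (mod 4488).
Smallest nonnegative: x = 717195 mod 4488 = 3603.

3603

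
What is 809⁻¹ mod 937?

183

gcd(937, 809):
  937 = 1·809 + 128
  809 = 6·128 + 41
  128 = 3·41 + 5
  41 = 8·5 + 1
  5 = 5·1
so gcd(937, 809) = 1.
Back-substitute for Bézout coefficients:
  1 = 41 - 8·5
  ... = 809·(183) + 937·(-158)
So 809·183 ≡ 1 (mod 937), and 183 mod 937 = 183.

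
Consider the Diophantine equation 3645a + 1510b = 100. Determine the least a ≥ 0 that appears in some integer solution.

278

gcd(3645, 1510) = 5  (3645 = 2·1510 + 625, 1510 = 2·625 + 260, 625 = 2·260 + 105, 260 = 2·105 + 50, 105 = 2·50 + 5, 50 = 10·5).
5 divides 100, so solutions exist.
Back-substituting, 3645·(29) + 1510·(-70) = 5.
Scale by 100/5 = 20: (a₀, b₀) = (580, -1400).
General solution: a = 580 + 302t, b = -1400 - 729t for integer t.
a ≥ 0: smallest is 580 mod 302 = 278 (at t = -1), with b = -671.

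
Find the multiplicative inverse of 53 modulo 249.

47

gcd(249, 53) = 1  (249 = 4×53 + 37, 53 = 1×37 + 16, 37 = 2×16 + 5, 16 = 3×5 + 1, 5 = 5×1).
Back-substituting, 53×(47) + 249×(-10) = 1.
So 53×47 ≡ 1 (mod 249), and 47 mod 249 = 47.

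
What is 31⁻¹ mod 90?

61

gcd(90, 31):
  90 = 2·31 + 28
  31 = 1·28 + 3
  28 = 9·3 + 1
  3 = 3·1
so gcd(90, 31) = 1.
Back-substitute for Bézout coefficients:
  1 = 28 - 9·3
  ... = 31·(-29) + 90·(10)
So 31·-29 ≡ 1 (mod 90), and -29 mod 90 = 61.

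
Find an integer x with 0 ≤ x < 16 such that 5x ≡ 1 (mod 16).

gcd(16, 5) = 1.
By Bézout, 5·(-3) + 16·(1) = 1.
So 5·-3 ≡ 1 (mod 16), and -3 mod 16 = 13.

13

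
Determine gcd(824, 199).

gcd(824, 199):
  824 = 4·199 + 28
  199 = 7·28 + 3
  28 = 9·3 + 1
  3 = 3·1
so gcd(824, 199) = 1.

1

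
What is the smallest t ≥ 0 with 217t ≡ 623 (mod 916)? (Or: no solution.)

gcd(916, 217) = 1.
1 divides 623, so solutions exist.
By Bézout, 217×(-439) + 916×(104) = 1.
So 217×(-439) ≡ 1 (mod 916); multiply by 623: t ≡ -273497 (mod 916).
Smallest nonnegative: t = -273497 mod 916 = 387.

387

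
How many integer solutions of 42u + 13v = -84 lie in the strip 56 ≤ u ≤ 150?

gcd(42, 13):
  42 = 3·13 + 3
  13 = 4·3 + 1
  3 = 3·1
so gcd(42, 13) = 1.
Back-substitute for Bézout coefficients:
  1 = 13 - 4·3
  ... = 42·(-4) + 13·(13)
Scale by -84: particular solution (336, -1092); reduce u mod 13: (11, -42).
General solution: u = 11 + 13t, v = -42 - 42t for integer t.
56 ≤ 11 + 13t ≤ 150 gives t ∈ [4, 10], which is 7 values.

7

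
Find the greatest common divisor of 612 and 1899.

gcd(1899, 612) = 9  (1899 = 3*612 + 63, 612 = 9*63 + 45, 63 = 1*45 + 18, 45 = 2*18 + 9, 18 = 2*9).

9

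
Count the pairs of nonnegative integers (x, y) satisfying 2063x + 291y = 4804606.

gcd(2063, 291) = 1.
By Bézout, 2063×(56) + 291×(-397) = 1.
One solution: (209, 15029).
General: x = 209 + 291t, y = 15029 - 2063t.
x ≥ 0 ⇒ t ≥ 0; y ≥ 0 ⇒ t ≤ 7. So t ∈ [0, 7]: 8 solutions.

8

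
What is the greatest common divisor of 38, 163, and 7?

1

gcd(163, 38) = 1.
gcd(1, 7) = 1.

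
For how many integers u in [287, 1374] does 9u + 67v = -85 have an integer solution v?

gcd(67, 9) = 1  (67 = 7×9 + 4, 9 = 2×4 + 1, 4 = 4×1).
Back-substituting, 9×(15) + 67×(-2) = 1.
Scale by -85: particular solution (-1275, 170); reduce u mod 67: (65, -10).
General solution: u = 65 + 67t, v = -10 - 9t for integer t.
287 ≤ 65 + 67t ≤ 1374 gives t ∈ [4, 19], which is 16 values.

16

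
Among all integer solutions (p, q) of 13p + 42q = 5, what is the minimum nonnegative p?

23

gcd(42, 13) = 1  (42 = 3·13 + 3, 13 = 4·3 + 1, 3 = 3·1).
1 divides 5, so solutions exist.
Back-substituting, 13·(13) + 42·(-4) = 1.
Scale by 5/1 = 5: (p₀, q₀) = (65, -20).
General solution: p = 65 + 42t, q = -20 - 13t for integer t.
p ≥ 0: smallest is 65 mod 42 = 23 (at t = -1), with q = -7.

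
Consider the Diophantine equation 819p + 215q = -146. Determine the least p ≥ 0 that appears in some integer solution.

gcd(819, 215):
  819 = 3*215 + 174
  215 = 1*174 + 41
  174 = 4*41 + 10
  41 = 4*10 + 1
  10 = 10*1
so gcd(819, 215) = 1.
1 divides -146, so solutions exist.
Back-substitute for Bézout coefficients:
  1 = 41 - 4*10
  ... = 819*(-21) + 215*(80)
Scale by -146/1 = -146: (p₀, q₀) = (3066, -11680).
General solution: p = 3066 + 215t, q = -11680 - 819t for integer t.
p ≥ 0: smallest is 3066 mod 215 = 56 (at t = -14), with q = -214.

56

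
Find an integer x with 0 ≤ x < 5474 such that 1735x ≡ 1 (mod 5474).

5067

gcd(5474, 1735) = 1  (5474 = 3·1735 + 269, 1735 = 6·269 + 121, 269 = 2·121 + 27, 121 = 4·27 + 13, 27 = 2·13 + 1, 13 = 13·1).
Back-substituting, 1735·(-407) + 5474·(129) = 1.
So 1735·-407 ≡ 1 (mod 5474), and -407 mod 5474 = 5067.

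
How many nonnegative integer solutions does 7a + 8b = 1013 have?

18

gcd(8, 7) = 1  (8 = 1×7 + 1, 7 = 7×1).
Back-substituting, 7×(-1) + 8×(1) = 1.
Scale by 1013: one solution is (-1013, 1013). Reduce a mod 8: (3, 124).
General: a = 3 + 8t, b = 124 - 7t.
a ≥ 0 ⇒ t ≥ 0; b ≥ 0 ⇒ t ≤ 17. So t ∈ [0, 17]: 18 solutions.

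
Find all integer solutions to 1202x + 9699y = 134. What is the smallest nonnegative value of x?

gcd(9699, 1202) = 1.
1 divides 134, so solutions exist.
By Bézout, 1202·(3155) + 9699·(-391) = 1.
Scale by 134/1 = 134: (x₀, y₀) = (422770, -52394).
General solution: x = 422770 + 9699t, y = -52394 - 1202t for integer t.
x ≥ 0: smallest is 422770 mod 9699 = 5713 (at t = -43), with y = -708.

5713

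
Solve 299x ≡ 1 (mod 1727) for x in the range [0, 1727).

gcd(1727, 299) = 1.
By Bézout, 299·(-335) + 1727·(58) = 1.
So 299·-335 ≡ 1 (mod 1727), and -335 mod 1727 = 1392.

1392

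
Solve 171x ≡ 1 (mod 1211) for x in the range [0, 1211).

gcd(1211, 171) = 1  (1211 = 7×171 + 14, 171 = 12×14 + 3, 14 = 4×3 + 2, 3 = 1×2 + 1, 2 = 2×1).
Back-substituting, 171×(432) + 1211×(-61) = 1.
So 171×432 ≡ 1 (mod 1211), and 432 mod 1211 = 432.

432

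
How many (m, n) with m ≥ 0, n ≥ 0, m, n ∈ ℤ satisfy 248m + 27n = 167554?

gcd(248, 27) = 1.
By Bézout, 248×(11) + 27×(-101) = 1.
One solution: (20, 6022).
General: m = 20 + 27t, n = 6022 - 248t.
m ≥ 0 ⇒ t ≥ 0; n ≥ 0 ⇒ t ≤ 24. So t ∈ [0, 24]: 25 solutions.

25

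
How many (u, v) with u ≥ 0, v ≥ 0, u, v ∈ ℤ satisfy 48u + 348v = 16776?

gcd(348, 48) = 12.
By Bézout, 48×(-7) + 348×(1) = 12.
One solution: (16, 46).
General: u = 16 + 29t, v = 46 - 4t.
u ≥ 0 ⇒ t ≥ 0; v ≥ 0 ⇒ t ≤ 11. So t ∈ [0, 11]: 12 solutions.

12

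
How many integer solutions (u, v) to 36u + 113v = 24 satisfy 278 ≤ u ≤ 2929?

gcd(113, 36):
  113 = 3·36 + 5
  36 = 7·5 + 1
  5 = 5·1
so gcd(113, 36) = 1.
Back-substitute for Bézout coefficients:
  1 = 36 - 7·5
  ... = 36·(22) + 113·(-7)
Scale by 24: particular solution (528, -168); reduce u mod 113: (76, -24).
General solution: u = 76 + 113t, v = -24 - 36t for integer t.
278 ≤ 76 + 113t ≤ 2929 gives t ∈ [2, 25], which is 24 values.

24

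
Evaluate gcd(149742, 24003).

27

gcd(149742, 24003):
  149742 = 6·24003 + 5724
  24003 = 4·5724 + 1107
  5724 = 5·1107 + 189
  1107 = 5·189 + 162
  189 = 1·162 + 27
  162 = 6·27
so gcd(149742, 24003) = 27.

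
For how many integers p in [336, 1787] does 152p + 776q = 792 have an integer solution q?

gcd(776, 152):
  776 = 5*152 + 16
  152 = 9*16 + 8
  16 = 2*8
so gcd(776, 152) = 8.
Back-substitute for Bézout coefficients:
  8 = 152 - 9*16
  ... = 152*(46) + 776*(-9)
Scale by 99: particular solution (4554, -891); reduce p mod 97: (92, -17).
General solution: p = 92 + 97t, q = -17 - 19t for integer t.
336 ≤ 92 + 97t ≤ 1787 gives t ∈ [3, 17], which is 15 values.

15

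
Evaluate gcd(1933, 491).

1

gcd(1933, 491):
  1933 = 3×491 + 460
  491 = 1×460 + 31
  460 = 14×31 + 26
  31 = 1×26 + 5
  26 = 5×5 + 1
  5 = 5×1
so gcd(1933, 491) = 1.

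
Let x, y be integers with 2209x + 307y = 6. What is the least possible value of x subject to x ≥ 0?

215

gcd(2209, 307):
  2209 = 7×307 + 60
  307 = 5×60 + 7
  60 = 8×7 + 4
  7 = 1×4 + 3
  4 = 1×3 + 1
  3 = 3×1
so gcd(2209, 307) = 1.
1 divides 6, so solutions exist.
Back-substitute for Bézout coefficients:
  1 = 4 - 1×3
  ... = 2209×(87) + 307×(-626)
Scale by 6/1 = 6: (x₀, y₀) = (522, -3756).
General solution: x = 522 + 307t, y = -3756 - 2209t for integer t.
x ≥ 0: smallest is 522 mod 307 = 215 (at t = -1), with y = -1547.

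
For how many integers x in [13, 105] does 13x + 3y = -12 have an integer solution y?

gcd(13, 3):
  13 = 4×3 + 1
  3 = 3×1
so gcd(13, 3) = 1.
Back-substitute for Bézout coefficients:
  1 = 13 - 4×3
  ... = 13×(1) + 3×(-4)
Scale by -12: particular solution (-12, 48); reduce x mod 3: (0, -4).
General solution: x = 0 + 3t, y = -4 - 13t for integer t.
13 ≤ 0 + 3t ≤ 105 gives t ∈ [5, 35], which is 31 values.

31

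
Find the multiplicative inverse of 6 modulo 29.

5

gcd(29, 6) = 1  (29 = 4*6 + 5, 6 = 1*5 + 1, 5 = 5*1).
Back-substituting, 6*(5) + 29*(-1) = 1.
So 6*5 ≡ 1 (mod 29), and 5 mod 29 = 5.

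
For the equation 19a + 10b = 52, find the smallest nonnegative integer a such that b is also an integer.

gcd(19, 10) = 1  (19 = 1×10 + 9, 10 = 1×9 + 1, 9 = 9×1).
1 divides 52, so solutions exist.
Back-substituting, 19×(-1) + 10×(2) = 1.
Scale by 52/1 = 52: (a₀, b₀) = (-52, 104).
General solution: a = -52 + 10t, b = 104 - 19t for integer t.
a ≥ 0: smallest is -52 mod 10 = 8 (at t = 6), with b = -10.

8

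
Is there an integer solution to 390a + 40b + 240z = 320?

yes

gcd(390, 40) = 10  (390 = 9×40 + 30, 40 = 1×30 + 10, 30 = 3×10).
gcd(10, 240) = 10.
10 divides 320, so integer solutions exist.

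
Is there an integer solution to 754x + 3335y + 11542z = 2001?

yes

gcd(3335, 754) = 29  (3335 = 4*754 + 319, 754 = 2*319 + 116, 319 = 2*116 + 87, 116 = 1*87 + 29, 87 = 3*29).
gcd(29, 11542) = 29.
29 divides 2001, so integer solutions exist.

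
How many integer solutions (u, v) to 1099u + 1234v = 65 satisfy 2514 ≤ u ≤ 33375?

gcd(1234, 1099):
  1234 = 1·1099 + 135
  1099 = 8·135 + 19
  135 = 7·19 + 2
  19 = 9·2 + 1
  2 = 2·1
so gcd(1234, 1099) = 1.
Back-substitute for Bézout coefficients:
  1 = 19 - 9·2
  ... = 1099·(585) + 1234·(-521)
Scale by 65: particular solution (38025, -33865); reduce u mod 1234: (1005, -895).
General solution: u = 1005 + 1234t, v = -895 - 1099t for integer t.
2514 ≤ 1005 + 1234t ≤ 33375 gives t ∈ [2, 26], which is 25 values.

25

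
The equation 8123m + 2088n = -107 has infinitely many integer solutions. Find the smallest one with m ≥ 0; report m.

119

gcd(8123, 2088):
  8123 = 3·2088 + 1859
  2088 = 1·1859 + 229
  1859 = 8·229 + 27
  229 = 8·27 + 13
  27 = 2·13 + 1
  13 = 13·1
so gcd(8123, 2088) = 1.
1 divides -107, so solutions exist.
Back-substitute for Bézout coefficients:
  1 = 27 - 2·13
  ... = 8123·(155) + 2088·(-603)
Scale by -107/1 = -107: (m₀, n₀) = (-16585, 64521).
General solution: m = -16585 + 2088t, n = 64521 - 8123t for integer t.
m ≥ 0: smallest is -16585 mod 2088 = 119 (at t = 8), with n = -463.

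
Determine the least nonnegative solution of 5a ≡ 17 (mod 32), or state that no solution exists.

gcd(32, 5) = 1  (32 = 6×5 + 2, 5 = 2×2 + 1, 2 = 2×1).
1 divides 17, so solutions exist.
Back-substituting, 5×(13) + 32×(-2) = 1.
So 5×(13) ≡ 1 (mod 32); multiply by 17: a ≡ 221 (mod 32).
Smallest nonnegative: a = 221 mod 32 = 29.

29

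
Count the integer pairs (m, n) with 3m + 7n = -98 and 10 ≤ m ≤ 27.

gcd(7, 3) = 1  (7 = 2*3 + 1, 3 = 3*1).
Back-substituting, 3*(-2) + 7*(1) = 1.
Scale by -98: particular solution (196, -98); reduce m mod 7: (0, -14).
General solution: m = 0 + 7t, n = -14 - 3t for integer t.
10 ≤ 0 + 7t ≤ 27 gives t ∈ [2, 3], which is 2 values.

2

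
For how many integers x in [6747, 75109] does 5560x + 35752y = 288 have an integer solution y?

15

gcd(35752, 5560) = 8  (35752 = 6×5560 + 2392, 5560 = 2×2392 + 776, 2392 = 3×776 + 64, 776 = 12×64 + 8, 64 = 8×8).
Back-substituting, 5560×(553) + 35752×(-86) = 8.
Scale by 36: particular solution (19908, -3096); reduce x mod 4469: (2032, -316).
General solution: x = 2032 + 4469t, y = -316 - 695t for integer t.
6747 ≤ 2032 + 4469t ≤ 75109 gives t ∈ [2, 16], which is 15 values.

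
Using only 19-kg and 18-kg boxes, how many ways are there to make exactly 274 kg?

Need nonnegative integers with 19j + 18k = 274.
gcd(19, 18) = 1, and 19·(1) + 18·(-1) = 1.
So (j₀, k₀) = (274, -274); general j = 274 + 18t, k = -274 - 19t.
j ≥ 0 ⇒ t ≥ -15; k ≥ 0 ⇒ t ≤ -15. That's 1 value of t.

1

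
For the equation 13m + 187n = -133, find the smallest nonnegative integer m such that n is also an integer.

gcd(187, 13) = 1  (187 = 14×13 + 5, 13 = 2×5 + 3, 5 = 1×3 + 2, 3 = 1×2 + 1, 2 = 2×1).
1 divides -133, so solutions exist.
Back-substituting, 13×(72) + 187×(-5) = 1.
Scale by -133/1 = -133: (m₀, n₀) = (-9576, 665).
General solution: m = -9576 + 187t, n = 665 - 13t for integer t.
m ≥ 0: smallest is -9576 mod 187 = 148 (at t = 52), with n = -11.

148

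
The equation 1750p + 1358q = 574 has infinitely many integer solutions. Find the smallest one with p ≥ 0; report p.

gcd(1750, 1358):
  1750 = 1×1358 + 392
  1358 = 3×392 + 182
  392 = 2×182 + 28
  182 = 6×28 + 14
  28 = 2×14
so gcd(1750, 1358) = 14.
14 divides 574, so solutions exist.
Back-substitute for Bézout coefficients:
  14 = 182 - 6×28
  ... = 1750×(-45) + 1358×(58)
Scale by 574/14 = 41: (p₀, q₀) = (-1845, 2378).
General solution: p = -1845 + 97t, q = 2378 - 125t for integer t.
p ≥ 0: smallest is -1845 mod 97 = 95 (at t = 20), with q = -122.

95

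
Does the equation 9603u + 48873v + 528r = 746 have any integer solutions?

no

gcd(48873, 9603):
  48873 = 5×9603 + 858
  9603 = 11×858 + 165
  858 = 5×165 + 33
  165 = 5×33
so gcd(48873, 9603) = 33.
gcd(33, 528) = 33.
33 does not divide 746 (remainder 20), so no integer solutions.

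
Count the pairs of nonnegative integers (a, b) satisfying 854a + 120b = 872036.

gcd(854, 120) = 2  (854 = 7×120 + 14, 120 = 8×14 + 8, 14 = 1×8 + 6, 8 = 1×6 + 2, 6 = 3×2).
Back-substituting, 854×(-17) + 120×(121) = 2.
Scale by 436018: one solution is (-7412306, 52758178). Reduce a mod 60: (34, 7025).
General: a = 34 + 60t, b = 7025 - 427t.
a ≥ 0 ⇒ t ≥ 0; b ≥ 0 ⇒ t ≤ 16. So t ∈ [0, 16]: 17 solutions.

17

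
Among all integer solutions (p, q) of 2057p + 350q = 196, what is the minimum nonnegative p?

28

gcd(2057, 350) = 1.
1 divides 196, so solutions exist.
By Bézout, 2057*(-57) + 350*(335) = 1.
Scale by 196/1 = 196: (p₀, q₀) = (-11172, 65660).
General solution: p = -11172 + 350t, q = 65660 - 2057t for integer t.
p ≥ 0: smallest is -11172 mod 350 = 28 (at t = 32), with q = -164.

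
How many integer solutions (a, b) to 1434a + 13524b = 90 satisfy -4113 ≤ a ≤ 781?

gcd(13524, 1434) = 6.
By Bézout, 1434·(547) + 13524·(-58) = 6.
Particular solution: (1443, -153).
General solution: a = 1443 + 2254t, b = -153 - 239t for integer t.
-4113 ≤ 1443 + 2254t ≤ 781 gives t ∈ [-2, -1], which is 2 values.

2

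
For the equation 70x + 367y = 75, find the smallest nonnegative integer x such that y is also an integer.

237

gcd(367, 70) = 1  (367 = 5×70 + 17, 70 = 4×17 + 2, 17 = 8×2 + 1, 2 = 2×1).
1 divides 75, so solutions exist.
Back-substituting, 70×(-173) + 367×(33) = 1.
Scale by 75/1 = 75: (x₀, y₀) = (-12975, 2475).
General solution: x = -12975 + 367t, y = 2475 - 70t for integer t.
x ≥ 0: smallest is -12975 mod 367 = 237 (at t = 36), with y = -45.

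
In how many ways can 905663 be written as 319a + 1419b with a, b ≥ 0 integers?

gcd(1419, 319) = 11.
By Bézout, 319·(-40) + 1419·(9) = 11.
One solution: (50, 627).
General: a = 50 + 129t, b = 627 - 29t.
a ≥ 0 ⇒ t ≥ 0; b ≥ 0 ⇒ t ≤ 21. So t ∈ [0, 21]: 22 solutions.

22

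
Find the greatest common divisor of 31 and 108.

gcd(108, 31):
  108 = 3*31 + 15
  31 = 2*15 + 1
  15 = 15*1
so gcd(108, 31) = 1.

1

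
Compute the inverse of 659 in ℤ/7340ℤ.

2339

gcd(7340, 659) = 1  (7340 = 11×659 + 91, 659 = 7×91 + 22, 91 = 4×22 + 3, 22 = 7×3 + 1, 3 = 3×1).
Back-substituting, 659×(2339) + 7340×(-210) = 1.
So 659×2339 ≡ 1 (mod 7340), and 2339 mod 7340 = 2339.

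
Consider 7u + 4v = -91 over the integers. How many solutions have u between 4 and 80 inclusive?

19

gcd(7, 4) = 1.
By Bézout, 7*(-1) + 4*(2) = 1.
Particular solution: (3, -28).
General solution: u = 3 + 4t, v = -28 - 7t for integer t.
4 ≤ 3 + 4t ≤ 80 gives t ∈ [1, 19], which is 19 values.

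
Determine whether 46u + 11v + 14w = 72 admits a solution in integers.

yes

gcd(46, 11):
  46 = 4*11 + 2
  11 = 5*2 + 1
  2 = 2*1
so gcd(46, 11) = 1.
gcd(1, 14) = 1.
1 divides 72, so integer solutions exist.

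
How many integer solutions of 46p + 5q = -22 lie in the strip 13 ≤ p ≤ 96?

17

gcd(46, 5):
  46 = 9·5 + 1
  5 = 5·1
so gcd(46, 5) = 1.
Back-substitute for Bézout coefficients:
  1 = 46 - 9·5
  ... = 46·(1) + 5·(-9)
Scale by -22: particular solution (-22, 198); reduce p mod 5: (3, -32).
General solution: p = 3 + 5t, q = -32 - 46t for integer t.
13 ≤ 3 + 5t ≤ 96 gives t ∈ [2, 18], which is 17 values.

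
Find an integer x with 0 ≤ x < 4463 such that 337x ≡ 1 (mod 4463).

3973

gcd(4463, 337) = 1  (4463 = 13*337 + 82, 337 = 4*82 + 9, 82 = 9*9 + 1, 9 = 9*1).
Back-substituting, 337*(-490) + 4463*(37) = 1.
So 337*-490 ≡ 1 (mod 4463), and -490 mod 4463 = 3973.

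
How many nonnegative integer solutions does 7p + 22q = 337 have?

3

gcd(22, 7) = 1.
By Bézout, 7*(-3) + 22*(1) = 1.
One solution: (1, 15).
General: p = 1 + 22t, q = 15 - 7t.
p ≥ 0 ⇒ t ≥ 0; q ≥ 0 ⇒ t ≤ 2. So t ∈ [0, 2]: 3 solutions.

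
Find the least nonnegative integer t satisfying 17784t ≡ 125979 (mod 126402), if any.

gcd(126402, 17784) = 6.
6 does not divide 125979, so the congruence has no solution.

no solution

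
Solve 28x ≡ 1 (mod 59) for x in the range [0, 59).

gcd(59, 28) = 1  (59 = 2×28 + 3, 28 = 9×3 + 1, 3 = 3×1).
Back-substituting, 28×(19) + 59×(-9) = 1.
So 28×19 ≡ 1 (mod 59), and 19 mod 59 = 19.

19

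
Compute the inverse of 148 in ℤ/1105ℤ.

112

gcd(1105, 148):
  1105 = 7·148 + 69
  148 = 2·69 + 10
  69 = 6·10 + 9
  10 = 1·9 + 1
  9 = 9·1
so gcd(1105, 148) = 1.
Back-substitute for Bézout coefficients:
  1 = 10 - 1·9
  ... = 148·(112) + 1105·(-15)
So 148·112 ≡ 1 (mod 1105), and 112 mod 1105 = 112.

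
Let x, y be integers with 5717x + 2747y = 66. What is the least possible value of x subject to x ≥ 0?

1343

gcd(5717, 2747) = 1  (5717 = 2×2747 + 223, 2747 = 12×223 + 71, 223 = 3×71 + 10, 71 = 7×10 + 1, 10 = 10×1).
1 divides 66, so solutions exist.
Back-substituting, 5717×(-271) + 2747×(564) = 1.
Scale by 66/1 = 66: (x₀, y₀) = (-17886, 37224).
General solution: x = -17886 + 2747t, y = 37224 - 5717t for integer t.
x ≥ 0: smallest is -17886 mod 2747 = 1343 (at t = 7), with y = -2795.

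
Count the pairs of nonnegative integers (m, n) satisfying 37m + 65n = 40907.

gcd(65, 37) = 1.
By Bézout, 37×(-7) + 65×(4) = 1.
One solution: (41, 606).
General: m = 41 + 65t, n = 606 - 37t.
m ≥ 0 ⇒ t ≥ 0; n ≥ 0 ⇒ t ≤ 16. So t ∈ [0, 16]: 17 solutions.

17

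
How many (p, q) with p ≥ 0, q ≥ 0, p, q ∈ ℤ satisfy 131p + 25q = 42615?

13

gcd(131, 25) = 1.
By Bézout, 131×(-4) + 25×(21) = 1.
One solution: (15, 1626).
General: p = 15 + 25t, q = 1626 - 131t.
p ≥ 0 ⇒ t ≥ 0; q ≥ 0 ⇒ t ≤ 12. So t ∈ [0, 12]: 13 solutions.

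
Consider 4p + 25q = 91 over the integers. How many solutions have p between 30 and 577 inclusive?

21

gcd(25, 4) = 1.
By Bézout, 4*(-6) + 25*(1) = 1.
Particular solution: (4, 3).
General solution: p = 4 + 25t, q = 3 - 4t for integer t.
30 ≤ 4 + 25t ≤ 577 gives t ∈ [2, 22], which is 21 values.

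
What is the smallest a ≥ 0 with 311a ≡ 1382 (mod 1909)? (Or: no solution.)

gcd(1909, 311) = 1.
1 divides 1382, so solutions exist.
By Bézout, 311*(577) + 1909*(-94) = 1.
So 311*(577) ≡ 1 (mod 1909); multiply by 1382: a ≡ 797414 (mod 1909).
Smallest nonnegative: a = 797414 mod 1909 = 1361.

1361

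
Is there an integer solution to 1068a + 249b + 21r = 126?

gcd(1068, 249) = 3  (1068 = 4×249 + 72, 249 = 3×72 + 33, 72 = 2×33 + 6, 33 = 5×6 + 3, 6 = 2×3).
gcd(3, 21) = 3.
3 divides 126, so integer solutions exist.

yes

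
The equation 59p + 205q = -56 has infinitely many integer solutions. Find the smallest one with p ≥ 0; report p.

6

gcd(205, 59) = 1  (205 = 3*59 + 28, 59 = 2*28 + 3, 28 = 9*3 + 1, 3 = 3*1).
1 divides -56, so solutions exist.
Back-substituting, 59*(-66) + 205*(19) = 1.
Scale by -56/1 = -56: (p₀, q₀) = (3696, -1064).
General solution: p = 3696 + 205t, q = -1064 - 59t for integer t.
p ≥ 0: smallest is 3696 mod 205 = 6 (at t = -18), with q = -2.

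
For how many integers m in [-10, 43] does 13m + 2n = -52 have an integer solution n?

gcd(13, 2) = 1  (13 = 6·2 + 1, 2 = 2·1).
Back-substituting, 13·(1) + 2·(-6) = 1.
Scale by -52: particular solution (-52, 312); reduce m mod 2: (0, -26).
General solution: m = 0 + 2t, n = -26 - 13t for integer t.
-10 ≤ 0 + 2t ≤ 43 gives t ∈ [-5, 21], which is 27 values.

27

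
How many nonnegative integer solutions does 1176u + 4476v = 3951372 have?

9

gcd(4476, 1176) = 12  (4476 = 3·1176 + 948, 1176 = 1·948 + 228, 948 = 4·228 + 36, 228 = 6·36 + 12, 36 = 3·12).
Back-substituting, 1176·(118) + 4476·(-31) = 12.
Scale by 329281: one solution is (38855158, -10207711). Reduce u mod 373: (121, 851).
General: u = 121 + 373t, v = 851 - 98t.
u ≥ 0 ⇒ t ≥ 0; v ≥ 0 ⇒ t ≤ 8. So t ∈ [0, 8]: 9 solutions.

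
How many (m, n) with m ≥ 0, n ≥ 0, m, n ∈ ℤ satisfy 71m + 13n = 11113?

gcd(71, 13) = 1.
By Bézout, 71·(-2) + 13·(11) = 1.
One solution: (4, 833).
General: m = 4 + 13t, n = 833 - 71t.
m ≥ 0 ⇒ t ≥ 0; n ≥ 0 ⇒ t ≤ 11. So t ∈ [0, 11]: 12 solutions.

12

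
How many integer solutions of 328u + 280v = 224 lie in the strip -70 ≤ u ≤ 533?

17

gcd(328, 280) = 8.
By Bézout, 328×(6) + 280×(-7) = 8.
Particular solution: (28, -32).
General solution: u = 28 + 35t, v = -32 - 41t for integer t.
-70 ≤ 28 + 35t ≤ 533 gives t ∈ [-2, 14], which is 17 values.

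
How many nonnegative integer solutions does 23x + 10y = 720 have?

4

gcd(23, 10):
  23 = 2×10 + 3
  10 = 3×3 + 1
  3 = 3×1
so gcd(23, 10) = 1.
Back-substitute for Bézout coefficients:
  1 = 10 - 3×3
  ... = 23×(-3) + 10×(7)
Scale by 720: one solution is (-2160, 5040). Reduce x mod 10: (0, 72).
General: x = 0 + 10t, y = 72 - 23t.
x ≥ 0 ⇒ t ≥ 0; y ≥ 0 ⇒ t ≤ 3. So t ∈ [0, 3]: 4 solutions.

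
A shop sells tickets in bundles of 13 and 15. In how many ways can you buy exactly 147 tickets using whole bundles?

1

Need nonnegative integers with 13j + 15k = 147.
gcd(13, 15) = 1, and 13·(7) + 15·(-6) = 1.
So (j₀, k₀) = (1029, -882); general j = 1029 + 15t, k = -882 - 13t.
j ≥ 0 ⇒ t ≥ -68; k ≥ 0 ⇒ t ≤ -68. That's 1 value of t.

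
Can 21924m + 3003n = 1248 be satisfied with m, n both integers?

gcd(21924, 3003) = 21  (21924 = 7*3003 + 903, 3003 = 3*903 + 294, 903 = 3*294 + 21, 294 = 14*21).
21 does not divide 1248 (remainder 9), so no integer solutions.

no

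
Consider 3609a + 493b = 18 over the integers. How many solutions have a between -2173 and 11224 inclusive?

27

gcd(3609, 493) = 1.
By Bézout, 3609·(-78) + 493·(571) = 1.
Particular solution: (75, -549).
General solution: a = 75 + 493t, b = -549 - 3609t for integer t.
-2173 ≤ 75 + 493t ≤ 11224 gives t ∈ [-4, 22], which is 27 values.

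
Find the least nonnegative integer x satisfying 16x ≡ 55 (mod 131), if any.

gcd(131, 16) = 1  (131 = 8×16 + 3, 16 = 5×3 + 1, 3 = 3×1).
1 divides 55, so solutions exist.
Back-substituting, 16×(41) + 131×(-5) = 1.
So 16×(41) ≡ 1 (mod 131); multiply by 55: x ≡ 2255 (mod 131).
Smallest nonnegative: x = 2255 mod 131 = 28.

28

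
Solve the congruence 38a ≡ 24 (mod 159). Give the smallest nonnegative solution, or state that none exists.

9

gcd(159, 38):
  159 = 4·38 + 7
  38 = 5·7 + 3
  7 = 2·3 + 1
  3 = 3·1
so gcd(159, 38) = 1.
1 divides 24, so solutions exist.
Back-substitute for Bézout coefficients:
  1 = 7 - 2·3
  ... = 38·(-46) + 159·(11)
So 38·(-46) ≡ 1 (mod 159); multiply by 24: a ≡ -1104 (mod 159).
Smallest nonnegative: a = -1104 mod 159 = 9.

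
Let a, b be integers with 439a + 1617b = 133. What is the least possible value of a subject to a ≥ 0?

gcd(1617, 439):
  1617 = 3*439 + 300
  439 = 1*300 + 139
  300 = 2*139 + 22
  139 = 6*22 + 7
  22 = 3*7 + 1
  7 = 7*1
so gcd(1617, 439) = 1.
1 divides 133, so solutions exist.
Back-substitute for Bézout coefficients:
  1 = 22 - 3*7
  ... = 439*(-221) + 1617*(60)
Scale by 133/1 = 133: (a₀, b₀) = (-29393, 7980).
General solution: a = -29393 + 1617t, b = 7980 - 439t for integer t.
a ≥ 0: smallest is -29393 mod 1617 = 1330 (at t = 19), with b = -361.

1330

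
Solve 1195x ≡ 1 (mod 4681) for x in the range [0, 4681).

gcd(4681, 1195) = 1.
By Bézout, 1195*(662) + 4681*(-169) = 1.
So 1195*662 ≡ 1 (mod 4681), and 662 mod 4681 = 662.

662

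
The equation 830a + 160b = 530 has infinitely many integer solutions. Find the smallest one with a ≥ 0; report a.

gcd(830, 160):
  830 = 5*160 + 30
  160 = 5*30 + 10
  30 = 3*10
so gcd(830, 160) = 10.
10 divides 530, so solutions exist.
Back-substitute for Bézout coefficients:
  10 = 160 - 5*30
  ... = 830*(-5) + 160*(26)
Scale by 530/10 = 53: (a₀, b₀) = (-265, 1378).
General solution: a = -265 + 16t, b = 1378 - 83t for integer t.
a ≥ 0: smallest is -265 mod 16 = 7 (at t = 17), with b = -33.

7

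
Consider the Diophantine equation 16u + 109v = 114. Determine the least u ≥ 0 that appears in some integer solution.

gcd(109, 16):
  109 = 6·16 + 13
  16 = 1·13 + 3
  13 = 4·3 + 1
  3 = 3·1
so gcd(109, 16) = 1.
1 divides 114, so solutions exist.
Back-substitute for Bézout coefficients:
  1 = 13 - 4·3
  ... = 16·(-34) + 109·(5)
Scale by 114/1 = 114: (u₀, v₀) = (-3876, 570).
General solution: u = -3876 + 109t, v = 570 - 16t for integer t.
u ≥ 0: smallest is -3876 mod 109 = 48 (at t = 36), with v = -6.

48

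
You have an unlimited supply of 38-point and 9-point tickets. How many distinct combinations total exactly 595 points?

Need nonnegative integers with 38j + 9k = 595.
gcd(38, 9) = 1, and 38·(-4) + 9·(17) = 1.
So (j₀, k₀) = (-2380, 10115); general j = -2380 + 9t, k = 10115 - 38t.
j ≥ 0 ⇒ t ≥ 265; k ≥ 0 ⇒ t ≤ 266. That's 2 values of t.

2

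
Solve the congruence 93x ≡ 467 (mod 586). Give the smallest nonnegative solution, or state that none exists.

465

gcd(586, 93) = 1  (586 = 6×93 + 28, 93 = 3×28 + 9, 28 = 3×9 + 1, 9 = 9×1).
1 divides 467, so solutions exist.
Back-substituting, 93×(-63) + 586×(10) = 1.
So 93×(-63) ≡ 1 (mod 586); multiply by 467: x ≡ -29421 (mod 586).
Smallest nonnegative: x = -29421 mod 586 = 465.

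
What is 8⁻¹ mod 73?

64

gcd(73, 8) = 1  (73 = 9*8 + 1, 8 = 8*1).
Back-substituting, 8*(-9) + 73*(1) = 1.
So 8*-9 ≡ 1 (mod 73), and -9 mod 73 = 64.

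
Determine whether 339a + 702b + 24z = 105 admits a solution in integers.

yes

gcd(702, 339):
  702 = 2*339 + 24
  339 = 14*24 + 3
  24 = 8*3
so gcd(702, 339) = 3.
gcd(3, 24) = 3.
3 divides 105, so integer solutions exist.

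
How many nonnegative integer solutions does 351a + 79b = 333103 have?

gcd(351, 79) = 1  (351 = 4·79 + 35, 79 = 2·35 + 9, 35 = 3·9 + 8, 9 = 1·8 + 1, 8 = 8·1).
Back-substituting, 351·(-9) + 79·(40) = 1.
Scale by 333103: one solution is (-2997927, 13324120). Reduce a mod 79: (44, 4021).
General: a = 44 + 79t, b = 4021 - 351t.
a ≥ 0 ⇒ t ≥ 0; b ≥ 0 ⇒ t ≤ 11. So t ∈ [0, 11]: 12 solutions.

12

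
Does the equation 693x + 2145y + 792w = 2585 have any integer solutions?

no

gcd(2145, 693) = 33.
gcd(33, 792) = 33.
33 does not divide 2585 (remainder 11), so no integer solutions.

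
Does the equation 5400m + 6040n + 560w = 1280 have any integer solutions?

yes

gcd(6040, 5400) = 40  (6040 = 1*5400 + 640, 5400 = 8*640 + 280, 640 = 2*280 + 80, 280 = 3*80 + 40, 80 = 2*40).
gcd(40, 560) = 40.
40 divides 1280, so integer solutions exist.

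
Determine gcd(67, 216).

1

gcd(216, 67):
  216 = 3*67 + 15
  67 = 4*15 + 7
  15 = 2*7 + 1
  7 = 7*1
so gcd(216, 67) = 1.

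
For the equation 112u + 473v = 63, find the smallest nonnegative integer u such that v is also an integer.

444

gcd(473, 112) = 1  (473 = 4·112 + 25, 112 = 4·25 + 12, 25 = 2·12 + 1, 12 = 12·1).
1 divides 63, so solutions exist.
Back-substituting, 112·(-38) + 473·(9) = 1.
Scale by 63/1 = 63: (u₀, v₀) = (-2394, 567).
General solution: u = -2394 + 473t, v = 567 - 112t for integer t.
u ≥ 0: smallest is -2394 mod 473 = 444 (at t = 6), with v = -105.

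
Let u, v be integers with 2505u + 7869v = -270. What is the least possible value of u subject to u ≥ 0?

gcd(7869, 2505) = 3.
3 divides -270, so solutions exist.
By Bézout, 2505×(-289) + 7869×(92) = 3.
Scale by -270/3 = -90: (u₀, v₀) = (26010, -8280).
General solution: u = 26010 + 2623t, v = -8280 - 835t for integer t.
u ≥ 0: smallest is 26010 mod 2623 = 2403 (at t = -9), with v = -765.

2403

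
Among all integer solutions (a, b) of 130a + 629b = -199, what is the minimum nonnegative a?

342

gcd(629, 130):
  629 = 4×130 + 109
  130 = 1×109 + 21
  109 = 5×21 + 4
  21 = 5×4 + 1
  4 = 4×1
so gcd(629, 130) = 1.
1 divides -199, so solutions exist.
Back-substitute for Bézout coefficients:
  1 = 21 - 5×4
  ... = 130×(150) + 629×(-31)
Scale by -199/1 = -199: (a₀, b₀) = (-29850, 6169).
General solution: a = -29850 + 629t, b = 6169 - 130t for integer t.
a ≥ 0: smallest is -29850 mod 629 = 342 (at t = 48), with b = -71.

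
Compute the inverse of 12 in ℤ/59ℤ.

5

gcd(59, 12):
  59 = 4*12 + 11
  12 = 1*11 + 1
  11 = 11*1
so gcd(59, 12) = 1.
Back-substitute for Bézout coefficients:
  1 = 12 - 1*11
  ... = 12*(5) + 59*(-1)
So 12*5 ≡ 1 (mod 59), and 5 mod 59 = 5.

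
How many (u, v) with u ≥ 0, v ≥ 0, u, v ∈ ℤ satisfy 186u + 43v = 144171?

gcd(186, 43) = 1.
By Bézout, 186×(-3) + 43×(13) = 1.
One solution: (24, 3249).
General: u = 24 + 43t, v = 3249 - 186t.
u ≥ 0 ⇒ t ≥ 0; v ≥ 0 ⇒ t ≤ 17. So t ∈ [0, 17]: 18 solutions.

18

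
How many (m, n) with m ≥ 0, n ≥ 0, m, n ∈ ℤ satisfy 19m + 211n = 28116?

gcd(211, 19) = 1  (211 = 11×19 + 2, 19 = 9×2 + 1, 2 = 2×1).
Back-substituting, 19×(100) + 211×(-9) = 1.
Scale by 28116: one solution is (2811600, -253044). Reduce m mod 211: (25, 131).
General: m = 25 + 211t, n = 131 - 19t.
m ≥ 0 ⇒ t ≥ 0; n ≥ 0 ⇒ t ≤ 6. So t ∈ [0, 6]: 7 solutions.

7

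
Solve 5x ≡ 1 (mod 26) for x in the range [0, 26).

21

gcd(26, 5) = 1.
By Bézout, 5·(-5) + 26·(1) = 1.
So 5·-5 ≡ 1 (mod 26), and -5 mod 26 = 21.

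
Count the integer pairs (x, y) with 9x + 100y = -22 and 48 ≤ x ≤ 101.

0

gcd(100, 9) = 1.
By Bézout, 9·(-11) + 100·(1) = 1.
Particular solution: (42, -4).
General solution: x = 42 + 100t, y = -4 - 9t for integer t.
48 ≤ 42 + 100t ≤ 101 gives t ∈ [1, 0], which is 0 values.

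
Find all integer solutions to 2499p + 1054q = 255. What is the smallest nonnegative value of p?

33

gcd(2499, 1054) = 17  (2499 = 2*1054 + 391, 1054 = 2*391 + 272, 391 = 1*272 + 119, 272 = 2*119 + 34, 119 = 3*34 + 17, 34 = 2*17).
17 divides 255, so solutions exist.
Back-substituting, 2499*(27) + 1054*(-64) = 17.
Scale by 255/17 = 15: (p₀, q₀) = (405, -960).
General solution: p = 405 + 62t, q = -960 - 147t for integer t.
p ≥ 0: smallest is 405 mod 62 = 33 (at t = -6), with q = -78.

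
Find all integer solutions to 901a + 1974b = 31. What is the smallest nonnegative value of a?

1549

gcd(1974, 901):
  1974 = 2*901 + 172
  901 = 5*172 + 41
  172 = 4*41 + 8
  41 = 5*8 + 1
  8 = 8*1
so gcd(1974, 901) = 1.
1 divides 31, so solutions exist.
Back-substitute for Bézout coefficients:
  1 = 41 - 5*8
  ... = 901*(241) + 1974*(-110)
Scale by 31/1 = 31: (a₀, b₀) = (7471, -3410).
General solution: a = 7471 + 1974t, b = -3410 - 901t for integer t.
a ≥ 0: smallest is 7471 mod 1974 = 1549 (at t = -3), with b = -707.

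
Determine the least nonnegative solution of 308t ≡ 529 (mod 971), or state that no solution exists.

gcd(971, 308) = 1.
1 divides 529, so solutions exist.
By Bézout, 308×(-186) + 971×(59) = 1.
So 308×(-186) ≡ 1 (mod 971); multiply by 529: t ≡ -98394 (mod 971).
Smallest nonnegative: t = -98394 mod 971 = 648.

648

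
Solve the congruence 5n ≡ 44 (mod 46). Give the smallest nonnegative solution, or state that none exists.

18

gcd(46, 5) = 1.
1 divides 44, so solutions exist.
By Bézout, 5×(-9) + 46×(1) = 1.
So 5×(-9) ≡ 1 (mod 46); multiply by 44: n ≡ -396 (mod 46).
Smallest nonnegative: n = -396 mod 46 = 18.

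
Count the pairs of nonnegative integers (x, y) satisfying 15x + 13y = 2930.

gcd(15, 13) = 1  (15 = 1·13 + 2, 13 = 6·2 + 1, 2 = 2·1).
Back-substituting, 15·(-6) + 13·(7) = 1.
Scale by 2930: one solution is (-17580, 20510). Reduce x mod 13: (9, 215).
General: x = 9 + 13t, y = 215 - 15t.
x ≥ 0 ⇒ t ≥ 0; y ≥ 0 ⇒ t ≤ 14. So t ∈ [0, 14]: 15 solutions.

15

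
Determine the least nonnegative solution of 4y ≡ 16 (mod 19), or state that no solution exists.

gcd(19, 4) = 1  (19 = 4×4 + 3, 4 = 1×3 + 1, 3 = 3×1).
1 divides 16, so solutions exist.
Back-substituting, 4×(5) + 19×(-1) = 1.
So 4×(5) ≡ 1 (mod 19); multiply by 16: y ≡ 80 (mod 19).
Smallest nonnegative: y = 80 mod 19 = 4.

4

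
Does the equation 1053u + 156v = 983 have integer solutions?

no

gcd(1053, 156) = 39.
39 does not divide 983 (remainder 8), so no integer solutions.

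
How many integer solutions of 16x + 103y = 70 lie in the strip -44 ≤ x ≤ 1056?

10

gcd(103, 16):
  103 = 6·16 + 7
  16 = 2·7 + 2
  7 = 3·2 + 1
  2 = 2·1
so gcd(103, 16) = 1.
Back-substitute for Bézout coefficients:
  1 = 7 - 3·2
  ... = 16·(-45) + 103·(7)
Scale by 70: particular solution (-3150, 490); reduce x mod 103: (43, -6).
General solution: x = 43 + 103t, y = -6 - 16t for integer t.
-44 ≤ 43 + 103t ≤ 1056 gives t ∈ [0, 9], which is 10 values.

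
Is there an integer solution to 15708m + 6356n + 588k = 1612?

gcd(15708, 6356):
  15708 = 2×6356 + 2996
  6356 = 2×2996 + 364
  2996 = 8×364 + 84
  364 = 4×84 + 28
  84 = 3×28
so gcd(15708, 6356) = 28.
gcd(28, 588) = 28.
28 does not divide 1612 (remainder 16), so no integer solutions.

no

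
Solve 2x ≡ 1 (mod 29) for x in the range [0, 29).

15

gcd(29, 2) = 1.
By Bézout, 2*(-14) + 29*(1) = 1.
So 2*-14 ≡ 1 (mod 29), and -14 mod 29 = 15.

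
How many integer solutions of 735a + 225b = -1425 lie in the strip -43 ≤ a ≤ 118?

gcd(735, 225) = 15.
By Bézout, 735*(4) + 225*(-13) = 15.
Particular solution: (10, -39).
General solution: a = 10 + 15t, b = -39 - 49t for integer t.
-43 ≤ 10 + 15t ≤ 118 gives t ∈ [-3, 7], which is 11 values.

11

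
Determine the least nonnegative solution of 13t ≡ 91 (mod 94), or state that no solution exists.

gcd(94, 13) = 1.
1 divides 91, so solutions exist.
By Bézout, 13×(29) + 94×(-4) = 1.
So 13×(29) ≡ 1 (mod 94); multiply by 91: t ≡ 2639 (mod 94).
Smallest nonnegative: t = 2639 mod 94 = 7.

7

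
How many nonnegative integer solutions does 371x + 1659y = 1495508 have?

gcd(1659, 371):
  1659 = 4×371 + 175
  371 = 2×175 + 21
  175 = 8×21 + 7
  21 = 3×7
so gcd(1659, 371) = 7.
Back-substitute for Bézout coefficients:
  7 = 175 - 8×21
  ... = 371×(-76) + 1659×(17)
Scale by 213644: one solution is (-16236944, 3631948). Reduce x mod 237: (163, 865).
General: x = 163 + 237t, y = 865 - 53t.
x ≥ 0 ⇒ t ≥ 0; y ≥ 0 ⇒ t ≤ 16. So t ∈ [0, 16]: 17 solutions.

17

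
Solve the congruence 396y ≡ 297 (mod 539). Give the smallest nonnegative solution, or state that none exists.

13

gcd(539, 396):
  539 = 1×396 + 143
  396 = 2×143 + 110
  143 = 1×110 + 33
  110 = 3×33 + 11
  33 = 3×11
so gcd(539, 396) = 11.
11 divides 297, so solutions exist.
Back-substitute for Bézout coefficients:
  11 = 110 - 3×33
  ... = 396×(15) + 539×(-11)
So 396×(15) ≡ 11 (mod 539); multiply by 27: y ≡ 405 (mod 49).
Smallest nonnegative: y = 405 mod 49 = 13.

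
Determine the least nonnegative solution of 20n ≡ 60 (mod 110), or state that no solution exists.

3

gcd(110, 20) = 10.
10 divides 60, so solutions exist.
By Bézout, 20*(-5) + 110*(1) = 10.
So 20*(-5) ≡ 10 (mod 110); multiply by 6: n ≡ -30 (mod 11).
Smallest nonnegative: n = -30 mod 11 = 3.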